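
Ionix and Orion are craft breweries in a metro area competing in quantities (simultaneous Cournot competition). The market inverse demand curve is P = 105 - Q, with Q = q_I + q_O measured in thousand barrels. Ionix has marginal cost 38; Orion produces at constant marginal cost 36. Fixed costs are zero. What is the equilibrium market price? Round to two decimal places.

59.67

Ionix's profit: π_I = (105 - Q)q_I - (38q_I). Setting ∂π_I/∂q_I = 0: 67 - 2q_I - (q_O) = 0.
Orion's profit: π_O = (105 - Q)q_O - (36q_O). Setting ∂π_O/∂q_O = 0: 69 - 2q_O - (q_I) = 0.
Rearranging gives the reaction functions q_I = (67 - q_O)/2 and q_O = (69 - q_I)/2.
Substituting one into the other gives q_I = 65/3 and q_O = 71/3.
Total output Q = 136/3, so price P = 105 - 136/3 = 179/3.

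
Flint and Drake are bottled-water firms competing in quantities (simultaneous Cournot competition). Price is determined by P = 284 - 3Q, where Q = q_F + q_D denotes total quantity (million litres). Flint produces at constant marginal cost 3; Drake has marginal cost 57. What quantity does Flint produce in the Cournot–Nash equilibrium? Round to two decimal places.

37.22

Flint's profit: π_F = (284 - 3Q)q_F - (3q_F). Setting ∂π_F/∂q_F = 0: 281 - 6q_F - 3(q_D) = 0.
Drake's profit: π_D = (284 - 3Q)q_D - (57q_D). Setting ∂π_D/∂q_D = 0: 227 - 6q_D - 3(q_F) = 0.
Best responses: q_F = (281 - 3q_D)/6, q_D = (227 - 3q_F)/6.
Solving the pair: q_F = 335/9, q_D = 173/9.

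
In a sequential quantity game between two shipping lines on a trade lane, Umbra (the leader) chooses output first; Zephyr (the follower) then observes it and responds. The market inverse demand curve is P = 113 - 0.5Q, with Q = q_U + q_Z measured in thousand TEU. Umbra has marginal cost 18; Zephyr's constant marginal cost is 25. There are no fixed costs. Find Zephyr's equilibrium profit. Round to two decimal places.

Solve by backward induction. Given q_U, the follower Zephyr maximises π_Z = (113 - (1/2)q_U - (1/2)q_Z)q_Z - 25q_Z.
Follower FOC: 88 - (1/2)q_U - q_Z = 0, so q_Z(q_U) = (88 - (1/2)q_U).
The leader anticipates this reaction. Substituting into P = 113 - 0.5Q gives P = 69 - (1/4)q_U, so π_U = (69 - (1/4)q_U)q_U - 18q_U.
Leader FOC: 51 - (1/2)q_U = 0, so q_U = 102.
Then q_Z = (88 - (1/2)·102) = 37.
Price P = 113 - (1/2)·139 = 87/2.
Zephyr's profit: (87/2 - 25)·37 = 1369/2.

684.50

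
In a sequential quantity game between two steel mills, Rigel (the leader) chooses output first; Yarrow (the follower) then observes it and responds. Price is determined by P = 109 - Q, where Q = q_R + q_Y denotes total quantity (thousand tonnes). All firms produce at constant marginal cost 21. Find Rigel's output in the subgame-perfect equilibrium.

The follower Yarrow best-responds to any q_R: π_Y = (109 - Q)q_Y - 21q_Y.
Follower FOC: 88 - q_R - 2q_Y = 0, so q_Y(q_R) = (88 - q_R)/2.
Rigel substitutes q_Y(q_R) into its own profit: π_R = q_R(109 - q_R - (88 - q_R)/2) - 21q_R = (65 - (1/2)q_R)q_R - 21q_R.
Leader FOC: 44 - q_R = 0, so q_R = 44.
Then q_Y = (88 - 44)/2 = 22.

44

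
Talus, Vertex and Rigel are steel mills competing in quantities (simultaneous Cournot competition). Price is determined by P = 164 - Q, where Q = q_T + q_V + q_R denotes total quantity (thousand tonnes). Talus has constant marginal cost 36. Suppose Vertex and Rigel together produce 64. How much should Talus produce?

32

With rivals' combined output fixed at 64, Talus's profit is π_T = (164 - 64 - q_T)q_T - (36q_T) = (100 - q_T)q_T - (36q_T).
∂π_T/∂q_T = 64 - 2q_T = 0, so q_T = 32.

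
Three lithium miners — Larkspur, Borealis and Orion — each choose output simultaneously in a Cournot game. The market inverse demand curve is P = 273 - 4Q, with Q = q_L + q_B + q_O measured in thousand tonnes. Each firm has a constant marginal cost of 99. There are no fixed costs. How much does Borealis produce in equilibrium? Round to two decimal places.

Each firm earns π_i = (273 - 4Q)q_i - 99q_i.
First-order condition (treating rivals' output as given): 174 - 8q_i - 4·Σ_{j≠i} q_j = 0.
By symmetry each firm produces the same amount; substituting Σ_{j≠i} q_j = 2q_i yields q_i = 174/16 = 87/8.

10.88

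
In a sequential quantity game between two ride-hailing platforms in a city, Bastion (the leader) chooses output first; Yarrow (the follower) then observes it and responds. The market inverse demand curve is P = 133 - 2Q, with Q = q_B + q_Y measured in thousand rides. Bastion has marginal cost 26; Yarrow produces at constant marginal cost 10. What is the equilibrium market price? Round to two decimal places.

48.75

The follower Yarrow best-responds to any q_B: π_Y = (133 - 2Q)q_Y - 10q_Y.
∂π_Y/∂q_Y = 123 - 2q_B - 4q_Y = 0 gives the reaction function q_Y = (123 - 2q_B)/4.
The leader anticipates this reaction. Substituting into P = 133 - 2Q gives P = 143/2 - q_B, so π_B = (143/2 - q_B)q_B - 26q_B.
Maximising: ∂π_B/∂q_B = 91/2 - 2q_B = 0, giving q_B = 91/4.
Then q_Y = (123 - 2·(91/4))/4 = 155/8.
Total output Q = 337/8, so price P = 133 - 2·(337/8) = 195/4.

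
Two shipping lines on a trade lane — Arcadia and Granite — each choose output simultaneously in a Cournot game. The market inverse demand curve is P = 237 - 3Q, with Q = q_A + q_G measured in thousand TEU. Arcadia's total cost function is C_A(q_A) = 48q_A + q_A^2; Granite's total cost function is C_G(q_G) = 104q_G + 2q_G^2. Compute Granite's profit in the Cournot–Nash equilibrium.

Arcadia's profit: π_A = (237 - 3Q)q_A - (48q_A + q_A²). Setting ∂π_A/∂q_A = 0: 189 - 8q_A - 3(q_G) = 0.
Granite's profit: π_G = (237 - 3Q)q_G - (104q_G + 2q_G²). Setting ∂π_G/∂q_G = 0: 133 - 10q_G - 3(q_A) = 0.
Rearranging gives the reaction functions q_A = (189 - 3q_G)/8 and q_G = (133 - 3q_A)/10.
Substituting one into the other gives q_A = 21 and q_G = 7.
Price P = 237 - 3·28 = 153.
Granite's profit: 153·7 - 104·7 - 2·7² = 245.

245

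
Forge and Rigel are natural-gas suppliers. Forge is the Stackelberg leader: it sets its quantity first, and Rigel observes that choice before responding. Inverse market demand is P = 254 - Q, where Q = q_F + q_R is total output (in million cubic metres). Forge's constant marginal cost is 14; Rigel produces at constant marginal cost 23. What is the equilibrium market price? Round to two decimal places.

76.25

The follower Rigel best-responds to any q_F: π_R = (254 - Q)q_R - 23q_R.
∂π_R/∂q_R = 231 - q_F - 2q_R = 0 gives the reaction function q_R = (231 - q_F)/2.
Forge substitutes q_R(q_F) into its own profit: π_F = q_F(254 - q_F - (231 - q_F)/2) - 14q_F = (277/2 - (1/2)q_F)q_F - 14q_F.
Leader FOC: 249/2 - q_F = 0, so q_F = 249/2.
Then q_R = (231 - 249/2)/2 = 213/4.
Total output Q = 711/4, so price P = 254 - 711/4 = 305/4.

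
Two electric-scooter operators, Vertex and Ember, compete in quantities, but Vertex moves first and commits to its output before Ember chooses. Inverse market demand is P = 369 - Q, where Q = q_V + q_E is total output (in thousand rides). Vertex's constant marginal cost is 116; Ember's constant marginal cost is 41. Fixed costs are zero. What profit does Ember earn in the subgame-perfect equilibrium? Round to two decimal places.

14280.25

Solve by backward induction. Given q_V, the follower Ember maximises π_E = (369 - q_V - q_E)q_E - 41q_E.
Setting the follower's marginal profit to zero, 328 - q_V - 2q_E = 0, i.e. q_E = (328 - q_V)/2.
Vertex substitutes q_E(q_V) into its own profit: π_V = q_V(369 - q_V - (328 - q_V)/2) - 116q_V = (205 - (1/2)q_V)q_V - 116q_V.
Leader FOC: 89 - q_V = 0, so q_V = 89.
Then q_E = (328 - 89)/2 = 239/2.
Price P = 369 - 417/2 = 321/2.
Ember's profit: (321/2 - 41)·(239/2) = 14280.2500.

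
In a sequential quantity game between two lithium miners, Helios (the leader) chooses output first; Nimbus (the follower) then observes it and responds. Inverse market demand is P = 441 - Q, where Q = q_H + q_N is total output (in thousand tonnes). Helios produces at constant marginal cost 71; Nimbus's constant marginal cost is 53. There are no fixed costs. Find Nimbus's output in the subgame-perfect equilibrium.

106

The follower Nimbus best-responds to any q_H: π_N = (441 - Q)q_N - 53q_N.
Follower FOC: 388 - q_H - 2q_N = 0, so q_N(q_H) = (388 - q_H)/2.
The leader anticipates this reaction. Substituting into P = 441 - Q gives P = 247 - (1/2)q_H, so π_H = (247 - (1/2)q_H)q_H - 71q_H.
Maximising: ∂π_H/∂q_H = 176 - q_H = 0, giving q_H = 176.
Then q_N = (388 - 176)/2 = 106.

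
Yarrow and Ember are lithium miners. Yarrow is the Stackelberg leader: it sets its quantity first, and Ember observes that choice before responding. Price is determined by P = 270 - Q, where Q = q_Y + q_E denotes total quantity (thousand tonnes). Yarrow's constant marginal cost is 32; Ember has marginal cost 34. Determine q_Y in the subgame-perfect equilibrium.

120

Solve by backward induction. Given q_Y, the follower Ember maximises π_E = (270 - q_Y - q_E)q_E - 34q_E.
Follower FOC: 236 - q_Y - 2q_E = 0, so q_E(q_Y) = (236 - q_Y)/2.
Yarrow substitutes q_E(q_Y) into its own profit: π_Y = q_Y(270 - q_Y - (236 - q_Y)/2) - 32q_Y = (152 - (1/2)q_Y)q_Y - 32q_Y.
Maximising: ∂π_Y/∂q_Y = 120 - q_Y = 0, giving q_Y = 120.
Then q_E = (236 - 120)/2 = 58.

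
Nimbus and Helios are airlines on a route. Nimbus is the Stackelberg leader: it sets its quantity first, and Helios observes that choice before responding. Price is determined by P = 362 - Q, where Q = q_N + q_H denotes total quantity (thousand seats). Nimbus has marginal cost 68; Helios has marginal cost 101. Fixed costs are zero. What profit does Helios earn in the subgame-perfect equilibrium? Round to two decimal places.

2376.56

The follower Helios best-responds to any q_N: π_H = (362 - Q)q_H - 101q_H.
∂π_H/∂q_H = 261 - q_N - 2q_H = 0 gives the reaction function q_H = (261 - q_N)/2.
Nimbus substitutes q_H(q_N) into its own profit: π_N = q_N(362 - q_N - (261 - q_N)/2) - 68q_N = (463/2 - (1/2)q_N)q_N - 68q_N.
Maximising: ∂π_N/∂q_N = 327/2 - q_N = 0, giving q_N = 327/2.
Then q_H = (261 - 327/2)/2 = 195/4.
Price P = 362 - 849/4 = 599/4.
Helios's profit: (599/4 - 101)·(195/4) = 2376.5625.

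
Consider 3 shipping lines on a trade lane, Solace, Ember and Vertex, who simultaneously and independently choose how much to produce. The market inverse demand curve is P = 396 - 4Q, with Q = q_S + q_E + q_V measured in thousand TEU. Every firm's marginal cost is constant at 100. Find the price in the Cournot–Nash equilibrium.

174

A representative firm's profit is π_i = q_i(396 - 4Q) - 100q_i.
Setting ∂π_i/∂q_i = 0 with rivals' quantities fixed: 296 - 8q_i - 4·Σ_{j≠i} q_j = 0.
With identical firms every q_j equals q_i, so Σ_{j≠i} q_j = 2q_i and 296 = 16q_i, giving q_i = 37/2.
Total output Q = 111/2, so price P = 396 - 4·(111/2) = 174.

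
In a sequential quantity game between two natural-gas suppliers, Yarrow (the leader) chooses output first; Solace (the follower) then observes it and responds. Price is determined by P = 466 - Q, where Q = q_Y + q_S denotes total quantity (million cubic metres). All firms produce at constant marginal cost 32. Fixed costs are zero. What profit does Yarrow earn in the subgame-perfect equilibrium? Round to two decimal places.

Solve by backward induction. Given q_Y, the follower Solace maximises π_S = (466 - q_Y - q_S)q_S - 32q_S.
∂π_S/∂q_S = 434 - q_Y - 2q_S = 0 gives the reaction function q_S = (434 - q_Y)/2.
The leader anticipates this reaction. Substituting into P = 466 - Q gives P = 249 - (1/2)q_Y, so π_Y = (249 - (1/2)q_Y)q_Y - 32q_Y.
Maximising: ∂π_Y/∂q_Y = 217 - q_Y = 0, giving q_Y = 217.
Then q_S = (434 - 217)/2 = 217/2.
Price P = 466 - 651/2 = 281/2.
Yarrow's profit: (281/2 - 32)·217 = 23544.5000.

23544.50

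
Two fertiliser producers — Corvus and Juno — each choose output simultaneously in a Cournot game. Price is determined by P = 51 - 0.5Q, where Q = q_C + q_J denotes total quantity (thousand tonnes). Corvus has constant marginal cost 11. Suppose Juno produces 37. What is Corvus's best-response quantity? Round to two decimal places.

21.50

With the rival's output fixed at 37, Corvus's profit is π_C = (51 - (1/2)·37 - (1/2)q_C)q_C - (11q_C) = (65/2 - (1/2)q_C)q_C - (11q_C).
∂π_C/∂q_C = 43/2 - q_C = 0, so q_C = 43/2.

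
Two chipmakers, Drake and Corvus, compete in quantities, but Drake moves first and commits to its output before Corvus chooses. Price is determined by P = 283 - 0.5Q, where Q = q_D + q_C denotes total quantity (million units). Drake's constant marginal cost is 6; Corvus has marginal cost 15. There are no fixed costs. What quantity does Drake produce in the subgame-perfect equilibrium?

286

Solve by backward induction. Given q_D, the follower Corvus maximises π_C = (283 - (1/2)q_D - (1/2)q_C)q_C - 15q_C.
∂π_C/∂q_C = 268 - (1/2)q_D - q_C = 0 gives the reaction function q_C = (268 - (1/2)q_D).
The leader anticipates this reaction. Substituting into P = 283 - 0.5Q gives P = 149 - (1/4)q_D, so π_D = (149 - (1/4)q_D)q_D - 6q_D.
The leader's first-order condition 143 - (1/2)q_D = 0 yields q_D = 286.
Then q_C = (268 - (1/2)·286) = 125.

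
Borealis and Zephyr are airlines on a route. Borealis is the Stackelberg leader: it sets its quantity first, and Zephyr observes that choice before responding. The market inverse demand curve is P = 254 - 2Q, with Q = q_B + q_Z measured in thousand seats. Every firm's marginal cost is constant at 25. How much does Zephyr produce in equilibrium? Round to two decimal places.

28.63

Solve by backward induction. Given q_B, the follower Zephyr maximises π_Z = (254 - 2q_B - 2q_Z)q_Z - 25q_Z.
Follower FOC: 229 - 2q_B - 4q_Z = 0, so q_Z(q_B) = (229 - 2q_B)/4.
Borealis substitutes q_Z(q_B) into its own profit: π_B = q_B(254 - 2q_B - (229 - 2q_B)/2) - 25q_B = (279/2 - q_B)q_B - 25q_B.
The leader's first-order condition 229/2 - 2q_B = 0 yields q_B = 229/4.
Then q_Z = (229 - 2·(229/4))/4 = 229/8.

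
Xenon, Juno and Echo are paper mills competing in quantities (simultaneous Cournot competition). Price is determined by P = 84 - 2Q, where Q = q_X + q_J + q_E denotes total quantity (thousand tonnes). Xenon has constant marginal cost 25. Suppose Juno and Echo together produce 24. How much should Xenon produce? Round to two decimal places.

With rivals' combined output fixed at 24, Xenon's profit is π_X = (84 - 2·24 - 2q_X)q_X - (25q_X) = (36 - 2q_X)q_X - (25q_X).
∂π_X/∂q_X = 11 - 4q_X = 0, so q_X = 11/4.

2.75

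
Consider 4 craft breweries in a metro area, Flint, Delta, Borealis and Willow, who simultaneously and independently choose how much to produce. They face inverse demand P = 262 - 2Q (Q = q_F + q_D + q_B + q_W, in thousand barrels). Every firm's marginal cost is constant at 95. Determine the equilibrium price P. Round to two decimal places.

Each firm earns π_i = (262 - 2Q)q_i - 95q_i.
Setting ∂π_i/∂q_i = 0 with rivals' quantities fixed: 167 - 4q_i - 2·Σ_{j≠i} q_j = 0.
By symmetry each firm produces the same amount; substituting Σ_{j≠i} q_j = 3q_i yields q_i = 167/10.
Total output Q = 334/5, so price P = 262 - 2·(334/5) = 642/5.

128.40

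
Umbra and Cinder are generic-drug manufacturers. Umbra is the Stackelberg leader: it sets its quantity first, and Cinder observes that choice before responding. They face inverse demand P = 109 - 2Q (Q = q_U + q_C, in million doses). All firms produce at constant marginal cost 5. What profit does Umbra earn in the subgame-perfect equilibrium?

Solve by backward induction. Given q_U, the follower Cinder maximises π_C = (109 - 2q_U - 2q_C)q_C - 5q_C.
Follower FOC: 104 - 2q_U - 4q_C = 0, so q_C(q_U) = (104 - 2q_U)/4.
Umbra substitutes q_C(q_U) into its own profit: π_U = q_U(109 - 2q_U - (104 - 2q_U)/2) - 5q_U = (57 - q_U)q_U - 5q_U.
Maximising: ∂π_U/∂q_U = 52 - 2q_U = 0, giving q_U = 26.
Then q_C = (104 - 2·26)/4 = 13.
Price P = 109 - 2·39 = 31.
Umbra's profit: (31 - 5)·26 = 676.

676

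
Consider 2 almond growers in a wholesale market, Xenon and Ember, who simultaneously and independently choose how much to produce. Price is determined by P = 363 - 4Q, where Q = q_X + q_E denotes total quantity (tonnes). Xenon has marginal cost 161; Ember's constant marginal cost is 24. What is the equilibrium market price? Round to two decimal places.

Xenon's profit: π_X = (363 - 4Q)q_X - (161q_X). Setting ∂π_X/∂q_X = 0: 202 - 8q_X - 4(q_E) = 0.
Ember's profit: π_E = (363 - 4Q)q_E - (24q_E). Setting ∂π_E/∂q_E = 0: 339 - 8q_E - 4(q_X) = 0.
Best responses: q_X = (202 - 4q_E)/8, q_E = (339 - 4q_X)/8.
Solving the pair: q_X = 65/12, q_E = 119/3.
Total output Q = 541/12, so price P = 363 - 4·(541/12) = 548/3.

182.67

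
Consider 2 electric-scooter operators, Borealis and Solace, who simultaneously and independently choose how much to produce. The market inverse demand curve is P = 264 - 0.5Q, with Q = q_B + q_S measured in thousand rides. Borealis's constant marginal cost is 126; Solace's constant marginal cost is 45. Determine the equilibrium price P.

Borealis's profit: π_B = (264 - 0.5Q)q_B - (126q_B). Setting ∂π_B/∂q_B = 0: 138 - q_B - (1/2)(q_S) = 0.
Solace's profit: π_S = (264 - 0.5Q)q_S - (45q_S). Setting ∂π_S/∂q_S = 0: 219 - q_S - (1/2)(q_B) = 0.
Rearranging gives the reaction functions q_B = (138 - (1/2)q_S) and q_S = (219 - (1/2)q_B).
Solving the pair: q_B = 38, q_S = 200.
Total output Q = 238, so price P = 264 - (1/2)·238 = 145.

145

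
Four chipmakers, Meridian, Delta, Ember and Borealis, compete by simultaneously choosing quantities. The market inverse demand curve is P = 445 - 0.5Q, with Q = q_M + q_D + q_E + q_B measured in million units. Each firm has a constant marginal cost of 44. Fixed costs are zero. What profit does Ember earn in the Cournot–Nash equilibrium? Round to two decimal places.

12864.08

A representative firm's profit is π_i = q_i(445 - 0.5Q) - 44q_i.
Setting ∂π_i/∂q_i = 0 with rivals' quantities fixed: 401 - q_i - (1/2)·Σ_{j≠i} q_j = 0.
By symmetry each firm produces the same amount; substituting Σ_{j≠i} q_j = 3q_i yields q_i = 401/(5/2) = 802/5.
Price P = 445 - (1/2)·641.6000 = 621/5.
Ember's profit: (621/5 - 44)·(802/5) = 12864.0800.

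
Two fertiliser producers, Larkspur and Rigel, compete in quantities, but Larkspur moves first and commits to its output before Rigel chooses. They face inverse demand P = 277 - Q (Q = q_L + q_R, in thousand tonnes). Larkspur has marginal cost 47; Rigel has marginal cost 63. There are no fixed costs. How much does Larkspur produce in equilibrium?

123

The follower Rigel best-responds to any q_L: π_R = (277 - Q)q_R - 63q_R.
Setting the follower's marginal profit to zero, 214 - q_L - 2q_R = 0, i.e. q_R = (214 - q_L)/2.
The leader anticipates this reaction. Substituting into P = 277 - Q gives P = 170 - (1/2)q_L, so π_L = (170 - (1/2)q_L)q_L - 47q_L.
The leader's first-order condition 123 - q_L = 0 yields q_L = 123.
Then q_R = (214 - 123)/2 = 91/2.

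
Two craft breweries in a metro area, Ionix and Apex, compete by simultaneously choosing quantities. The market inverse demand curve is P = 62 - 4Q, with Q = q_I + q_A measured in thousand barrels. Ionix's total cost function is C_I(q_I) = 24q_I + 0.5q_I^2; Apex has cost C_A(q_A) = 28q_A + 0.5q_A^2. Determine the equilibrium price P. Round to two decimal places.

Ionix's profit: π_I = (62 - 4Q)q_I - (24q_I + (1/2)q_I²). Setting ∂π_I/∂q_I = 0: 38 - 9q_I - 4(q_A) = 0.
Apex's first-order condition: 34 - 9q_A - 4(q_I) = 0.
Best responses: q_I = (38 - 4q_A)/9, q_A = (34 - 4q_I)/9.
Solving the pair: q_I = 206/65, q_A = 154/65.
Total output Q = 72/13, so price P = 62 - 4·(72/13) = 518/13.

39.85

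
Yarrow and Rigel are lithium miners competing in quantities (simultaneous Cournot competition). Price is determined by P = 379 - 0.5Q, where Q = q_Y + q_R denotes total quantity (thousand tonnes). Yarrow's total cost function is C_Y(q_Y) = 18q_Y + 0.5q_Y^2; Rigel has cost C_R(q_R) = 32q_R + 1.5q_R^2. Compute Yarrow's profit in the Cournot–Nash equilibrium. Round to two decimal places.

Yarrow's profit: π_Y = (379 - 0.5Q)q_Y - (18q_Y + (1/2)q_Y²). Setting ∂π_Y/∂q_Y = 0: 361 - 2q_Y - (1/2)(q_R) = 0.
Rigel's profit: π_R = (379 - 0.5Q)q_R - (32q_R + (3/2)q_R²). Setting ∂π_R/∂q_R = 0: 347 - 4q_R - (1/2)(q_Y) = 0.
Rearranging gives the reaction functions q_Y = (361 - (1/2)q_R)/2 and q_R = (347 - (1/2)q_Y)/4.
Solving the pair: q_Y = 163.9355, q_R = 66.2581.
Price P = 379 - (1/2)·230.1935 = 263.9032.
Yarrow's profit: 263.9032·163.9355 - 18·163.9355 - (1/2)·163.9355² = 26874.8429.

26874.84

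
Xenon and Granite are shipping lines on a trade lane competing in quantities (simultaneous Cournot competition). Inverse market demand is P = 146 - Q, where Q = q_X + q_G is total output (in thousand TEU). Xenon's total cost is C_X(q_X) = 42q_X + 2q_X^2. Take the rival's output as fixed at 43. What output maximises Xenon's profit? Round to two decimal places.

10.17

With the rival's output fixed at 43, Xenon's profit is π_X = (146 - 43 - q_X)q_X - (42q_X + 2q_X²) = (103 - q_X)q_X - (42q_X + 2q_X²).
∂π_X/∂q_X = 61 - 6q_X = 0, so q_X = 61/6.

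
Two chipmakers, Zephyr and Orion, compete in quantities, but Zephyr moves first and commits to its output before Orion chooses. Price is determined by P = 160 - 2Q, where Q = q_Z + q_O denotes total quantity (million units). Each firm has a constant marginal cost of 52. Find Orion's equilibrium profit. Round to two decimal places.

364.50

Solve by backward induction. Given q_Z, the follower Orion maximises π_O = (160 - 2q_Z - 2q_O)q_O - 52q_O.
Setting the follower's marginal profit to zero, 108 - 2q_Z - 4q_O = 0, i.e. q_O = (108 - 2q_Z)/4.
The leader anticipates this reaction. Substituting into P = 160 - 2Q gives P = 106 - q_Z, so π_Z = (106 - q_Z)q_Z - 52q_Z.
Leader FOC: 54 - 2q_Z = 0, so q_Z = 27.
Then q_O = (108 - 2·27)/4 = 27/2.
Price P = 160 - 2·(81/2) = 79.
Orion's profit: (79 - 52)·(27/2) = 729/2.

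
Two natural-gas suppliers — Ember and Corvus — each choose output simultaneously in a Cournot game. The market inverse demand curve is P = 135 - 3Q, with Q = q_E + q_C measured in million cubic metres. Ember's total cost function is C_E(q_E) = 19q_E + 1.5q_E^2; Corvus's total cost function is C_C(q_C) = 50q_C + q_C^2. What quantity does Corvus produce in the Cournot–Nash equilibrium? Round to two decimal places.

6.62

Ember's profit: π_E = (135 - 3Q)q_E - (19q_E + (3/2)q_E²). Setting ∂π_E/∂q_E = 0: 116 - 9q_E - 3(q_C) = 0.
Corvus's profit: π_C = (135 - 3Q)q_C - (50q_C + q_C²). Setting ∂π_C/∂q_C = 0: 85 - 8q_C - 3(q_E) = 0.
Rearranging gives the reaction functions q_E = (116 - 3q_C)/9 and q_C = (85 - 3q_E)/8.
Substituting one into the other gives q_E = 673/63 and q_C = 139/21.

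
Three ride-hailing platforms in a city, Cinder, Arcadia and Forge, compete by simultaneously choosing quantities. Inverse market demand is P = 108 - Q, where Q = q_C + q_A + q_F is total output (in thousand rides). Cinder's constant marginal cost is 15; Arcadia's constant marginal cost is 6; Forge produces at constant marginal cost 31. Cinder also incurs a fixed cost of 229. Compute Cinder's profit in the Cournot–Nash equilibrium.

Cinder's profit: π_C = (108 - Q)q_C - (15q_C). Setting ∂π_C/∂q_C = 0: 93 - 2q_C - (q_A + q_F) = 0.
Arcadia's profit: π_A = (108 - Q)q_A - (6q_A). Setting ∂π_A/∂q_A = 0: 102 - 2q_A - (q_C + q_F) = 0.
Forge's profit: π_F = (108 - Q)q_F - (31q_F). Setting ∂π_F/∂q_F = 0: 77 - 2q_F - (q_C + q_A) = 0.
Adding the 3 first-order conditions: 272 − 4Q = 0, so Q = 68.
Back-substituting: q_C = (93 − 68) = 25, q_A = (102 − 68) = 34, q_F = (77 − 68) = 9.
Price P = 108 - 68 = 40.
Cinder's profit: (40 - 15)·25 - 229 = 396.

396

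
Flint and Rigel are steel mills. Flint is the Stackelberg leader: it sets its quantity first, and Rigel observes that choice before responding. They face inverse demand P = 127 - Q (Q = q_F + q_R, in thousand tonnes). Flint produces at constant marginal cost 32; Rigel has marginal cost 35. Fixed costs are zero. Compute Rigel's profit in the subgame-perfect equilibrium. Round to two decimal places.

Solve by backward induction. Given q_F, the follower Rigel maximises π_R = (127 - q_F - q_R)q_R - 35q_R.
Follower FOC: 92 - q_F - 2q_R = 0, so q_R(q_F) = (92 - q_F)/2.
The leader anticipates this reaction. Substituting into P = 127 - Q gives P = 81 - (1/2)q_F, so π_F = (81 - (1/2)q_F)q_F - 32q_F.
Leader FOC: 49 - q_F = 0, so q_F = 49.
Then q_R = (92 - 49)/2 = 43/2.
Price P = 127 - 141/2 = 113/2.
Rigel's profit: (113/2 - 35)·(43/2) = 1849/4.

462.25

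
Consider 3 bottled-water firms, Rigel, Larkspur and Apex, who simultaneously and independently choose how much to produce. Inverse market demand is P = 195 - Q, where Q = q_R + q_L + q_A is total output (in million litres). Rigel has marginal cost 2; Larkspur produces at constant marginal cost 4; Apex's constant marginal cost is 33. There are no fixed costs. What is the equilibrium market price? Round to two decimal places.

58.50

Rigel's profit: π_R = (195 - Q)q_R - (2q_R). Setting ∂π_R/∂q_R = 0: 193 - 2q_R - (q_L + q_A) = 0.
Larkspur's profit: π_L = (195 - Q)q_L - (4q_L). Setting ∂π_L/∂q_L = 0: 191 - 2q_L - (q_R + q_A) = 0.
Apex's profit: π_A = (195 - Q)q_A - (33q_A). Setting ∂π_A/∂q_A = 0: 162 - 2q_A - (q_R + q_L) = 0.
Summing all 3 equations gives 546 − 4Q = 0, hence Q = 273/2.
Back-substituting: q_R = (193 − 273/2) = 113/2, q_L = (191 − 273/2) = 109/2, q_A = (162 − 273/2) = 51/2.
Total output Q = 273/2, so price P = 195 - 273/2 = 117/2.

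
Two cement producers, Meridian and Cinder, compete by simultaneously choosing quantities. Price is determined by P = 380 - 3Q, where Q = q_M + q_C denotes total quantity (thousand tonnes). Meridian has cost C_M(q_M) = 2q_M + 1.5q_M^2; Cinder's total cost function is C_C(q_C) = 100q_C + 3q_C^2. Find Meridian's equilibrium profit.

Meridian's profit: π_M = (380 - 3Q)q_M - (2q_M + (3/2)q_M²). Setting ∂π_M/∂q_M = 0: 378 - 9q_M - 3(q_C) = 0.
Cinder's profit: π_C = (380 - 3Q)q_C - (100q_C + 3q_C²). Setting ∂π_C/∂q_C = 0: 280 - 12q_C - 3(q_M) = 0.
So q_M = (378 - 3q_C)/9 and q_C = (280 - 3q_M)/12.
Solving the pair: q_M = 112/3, q_C = 14.
Price P = 380 - 3·(154/3) = 226.
Meridian's profit: 226·(112/3) - 2·(112/3) - (3/2)(112/3)² = 6272.

6272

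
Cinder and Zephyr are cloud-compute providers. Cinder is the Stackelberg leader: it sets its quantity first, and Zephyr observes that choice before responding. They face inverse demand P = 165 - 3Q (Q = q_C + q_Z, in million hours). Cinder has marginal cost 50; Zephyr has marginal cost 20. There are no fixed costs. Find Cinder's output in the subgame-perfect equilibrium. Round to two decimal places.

The follower Zephyr best-responds to any q_C: π_Z = (165 - 3Q)q_Z - 20q_Z.
Follower FOC: 145 - 3q_C - 6q_Z = 0, so q_Z(q_C) = (145 - 3q_C)/6.
Cinder substitutes q_Z(q_C) into its own profit: π_C = q_C(165 - 3q_C - (145 - 3q_C)/2) - 50q_C = (185/2 - (3/2)q_C)q_C - 50q_C.
The leader's first-order condition 85/2 - 3q_C = 0 yields q_C = 85/6.
Then q_Z = (145 - 3·(85/6))/6 = 205/12.

14.17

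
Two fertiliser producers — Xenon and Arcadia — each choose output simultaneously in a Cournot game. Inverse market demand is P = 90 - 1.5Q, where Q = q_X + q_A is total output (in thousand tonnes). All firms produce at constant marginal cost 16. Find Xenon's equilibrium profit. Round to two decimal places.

405.63

A representative firm's profit is π_i = q_i(90 - 1.5Q) - 16q_i.
Setting ∂π_i/∂q_i = 0 with rivals' quantities fixed: 74 - 3q_i - (3/2)q_j = 0.
With identical firms every q_j equals q_i, so q_j = q_i and 74 = (9/2)q_i, giving q_i = 148/9.
Price P = 90 - (3/2)·(296/9) = 122/3.
Xenon's profit: (122/3 - 16)·(148/9) = 405.6296.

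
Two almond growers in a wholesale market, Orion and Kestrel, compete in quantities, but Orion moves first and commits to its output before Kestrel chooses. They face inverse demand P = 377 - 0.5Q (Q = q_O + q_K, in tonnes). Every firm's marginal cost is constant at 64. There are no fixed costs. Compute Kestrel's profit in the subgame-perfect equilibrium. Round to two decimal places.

12246.13

Solve by backward induction. Given q_O, the follower Kestrel maximises π_K = (377 - (1/2)q_O - (1/2)q_K)q_K - 64q_K.
Setting the follower's marginal profit to zero, 313 - (1/2)q_O - q_K = 0, i.e. q_K = (313 - (1/2)q_O).
The leader anticipates this reaction. Substituting into P = 377 - 0.5Q gives P = 441/2 - (1/4)q_O, so π_O = (441/2 - (1/4)q_O)q_O - 64q_O.
Maximising: ∂π_O/∂q_O = 313/2 - (1/2)q_O = 0, giving q_O = 313.
Then q_K = (313 - (1/2)·313) = 313/2.
Price P = 377 - (1/2)·(939/2) = 569/4.
Kestrel's profit: (569/4 - 64)·(313/2) = 12246.1250.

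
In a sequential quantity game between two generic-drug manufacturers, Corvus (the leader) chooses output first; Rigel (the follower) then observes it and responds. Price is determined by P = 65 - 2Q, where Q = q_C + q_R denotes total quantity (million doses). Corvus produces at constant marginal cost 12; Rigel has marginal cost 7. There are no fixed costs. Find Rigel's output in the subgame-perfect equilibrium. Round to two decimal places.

8.50

The follower Rigel best-responds to any q_C: π_R = (65 - 2Q)q_R - 7q_R.
Follower FOC: 58 - 2q_C - 4q_R = 0, so q_R(q_C) = (58 - 2q_C)/4.
The leader anticipates this reaction. Substituting into P = 65 - 2Q gives P = 36 - q_C, so π_C = (36 - q_C)q_C - 12q_C.
The leader's first-order condition 24 - 2q_C = 0 yields q_C = 12.
Then q_R = (58 - 2·12)/4 = 17/2.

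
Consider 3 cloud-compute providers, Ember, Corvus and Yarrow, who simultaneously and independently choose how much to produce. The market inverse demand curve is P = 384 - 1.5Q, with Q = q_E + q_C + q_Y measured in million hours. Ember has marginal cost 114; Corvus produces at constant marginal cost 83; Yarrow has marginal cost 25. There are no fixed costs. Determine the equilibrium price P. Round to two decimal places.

Ember's profit: π_E = (384 - 1.5Q)q_E - (114q_E). Setting ∂π_E/∂q_E = 0: 270 - 3q_E - (3/2)(q_C + q_Y) = 0.
Corvus's first-order condition: 301 - 3q_C - (3/2)(q_E + q_Y) = 0.
Yarrow's profit: π_Y = (384 - 1.5Q)q_Y - (25q_Y). Setting ∂π_Y/∂q_Y = 0: 359 - 3q_Y - (3/2)(q_E + q_C) = 0.
Summing all 3 equations gives 930 − 6Q = 0, hence Q = 155.
Back-substituting: q_E = (270 − 465/2)/(3/2) = 25, q_C = (301 − 465/2)/(3/2) = 137/3, q_Y = (359 − 465/2)/(3/2) = 253/3.
Total output Q = 155, so price P = 384 - (3/2)·155 = 303/2.

151.50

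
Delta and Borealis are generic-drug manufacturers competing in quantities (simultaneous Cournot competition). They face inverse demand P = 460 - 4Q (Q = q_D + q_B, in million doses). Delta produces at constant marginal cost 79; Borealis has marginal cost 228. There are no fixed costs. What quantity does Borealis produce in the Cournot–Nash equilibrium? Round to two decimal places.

Delta's profit: π_D = (460 - 4Q)q_D - (79q_D). Setting ∂π_D/∂q_D = 0: 381 - 8q_D - 4(q_B) = 0.
Borealis's profit: π_B = (460 - 4Q)q_B - (228q_B). Setting ∂π_B/∂q_B = 0: 232 - 8q_B - 4(q_D) = 0.
So q_D = (381 - 4q_B)/8 and q_B = (232 - 4q_D)/8.
Solving the pair: q_D = 265/6, q_B = 83/12.

6.92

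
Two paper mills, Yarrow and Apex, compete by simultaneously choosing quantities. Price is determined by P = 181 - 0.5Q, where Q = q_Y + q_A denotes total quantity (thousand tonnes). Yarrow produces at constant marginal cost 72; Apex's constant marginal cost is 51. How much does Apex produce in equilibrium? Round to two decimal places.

Yarrow's profit: π_Y = (181 - 0.5Q)q_Y - (72q_Y). Setting ∂π_Y/∂q_Y = 0: 109 - q_Y - (1/2)(q_A) = 0.
Apex's profit: π_A = (181 - 0.5Q)q_A - (51q_A). Setting ∂π_A/∂q_A = 0: 130 - q_A - (1/2)(q_Y) = 0.
Rearranging gives the reaction functions q_Y = (109 - (1/2)q_A) and q_A = (130 - (1/2)q_Y).
Substituting one into the other gives q_Y = 176/3 and q_A = 302/3.

100.67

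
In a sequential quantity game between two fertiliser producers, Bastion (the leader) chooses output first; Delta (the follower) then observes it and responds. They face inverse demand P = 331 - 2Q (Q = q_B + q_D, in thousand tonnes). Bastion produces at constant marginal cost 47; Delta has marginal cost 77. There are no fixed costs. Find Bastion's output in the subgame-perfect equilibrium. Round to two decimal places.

Solve by backward induction. Given q_B, the follower Delta maximises π_D = (331 - 2q_B - 2q_D)q_D - 77q_D.
∂π_D/∂q_D = 254 - 2q_B - 4q_D = 0 gives the reaction function q_D = (254 - 2q_B)/4.
Bastion substitutes q_D(q_B) into its own profit: π_B = q_B(331 - 2q_B - (254 - 2q_B)/2) - 47q_B = (204 - q_B)q_B - 47q_B.
Leader FOC: 157 - 2q_B = 0, so q_B = 157/2.
Then q_D = (254 - 2·(157/2))/4 = 97/4.

78.50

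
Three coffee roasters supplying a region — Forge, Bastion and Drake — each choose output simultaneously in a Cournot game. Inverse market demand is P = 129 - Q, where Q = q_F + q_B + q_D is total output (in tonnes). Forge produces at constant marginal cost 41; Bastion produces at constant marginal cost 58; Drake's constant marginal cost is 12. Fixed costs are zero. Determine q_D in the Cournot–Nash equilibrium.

Forge's profit: π_F = (129 - Q)q_F - (41q_F). Setting ∂π_F/∂q_F = 0: 88 - 2q_F - (q_B + q_D) = 0.
Bastion's profit: π_B = (129 - Q)q_B - (58q_B). Setting ∂π_B/∂q_B = 0: 71 - 2q_B - (q_F + q_D) = 0.
Drake's profit: π_D = (129 - Q)q_D - (12q_D). Setting ∂π_D/∂q_D = 0: 117 - 2q_D - (q_F + q_B) = 0.
Summing all 3 equations gives 276 − 4Q = 0, hence Q = 69.
Back-substituting: q_F = (88 − 69) = 19, q_B = (71 − 69) = 2, q_D = (117 − 69) = 48.

48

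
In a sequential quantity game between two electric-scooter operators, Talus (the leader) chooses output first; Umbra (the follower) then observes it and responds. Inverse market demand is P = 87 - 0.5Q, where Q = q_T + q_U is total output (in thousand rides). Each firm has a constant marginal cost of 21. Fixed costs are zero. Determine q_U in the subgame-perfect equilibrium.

The follower Umbra best-responds to any q_T: π_U = (87 - 0.5Q)q_U - 21q_U.
∂π_U/∂q_U = 66 - (1/2)q_T - q_U = 0 gives the reaction function q_U = (66 - (1/2)q_T).
Talus substitutes q_U(q_T) into its own profit: π_T = q_T(87 - (1/2)q_T - (66 - (1/2)q_T)/2) - 21q_T = (54 - (1/4)q_T)q_T - 21q_T.
Leader FOC: 33 - (1/2)q_T = 0, so q_T = 66.
Then q_U = (66 - (1/2)·66) = 33.

33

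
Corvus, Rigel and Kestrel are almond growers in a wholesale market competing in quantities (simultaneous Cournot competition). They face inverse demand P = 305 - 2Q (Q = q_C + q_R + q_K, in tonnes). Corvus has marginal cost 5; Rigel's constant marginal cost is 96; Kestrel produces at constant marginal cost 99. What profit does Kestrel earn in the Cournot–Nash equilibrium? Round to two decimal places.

371.28

Corvus's profit: π_C = (305 - 2Q)q_C - (5q_C). Setting ∂π_C/∂q_C = 0: 300 - 4q_C - 2(q_R + q_K) = 0.
Rigel's first-order condition: 209 - 4q_R - 2(q_C + q_K) = 0.
Kestrel's profit: π_K = (305 - 2Q)q_K - (99q_K). Setting ∂π_K/∂q_K = 0: 206 - 4q_K - 2(q_C + q_R) = 0.
Summing all 3 equations gives 715 − 8Q = 0, hence Q = 715/8.
Back-substituting: q_C = (300 − 715/4)/2 = 485/8, q_R = (209 − 715/4)/2 = 121/8, q_K = (206 − 715/4)/2 = 109/8.
Price P = 305 - 2·(715/8) = 505/4.
Kestrel's profit: (505/4 - 99)·(109/8) = 371.2813.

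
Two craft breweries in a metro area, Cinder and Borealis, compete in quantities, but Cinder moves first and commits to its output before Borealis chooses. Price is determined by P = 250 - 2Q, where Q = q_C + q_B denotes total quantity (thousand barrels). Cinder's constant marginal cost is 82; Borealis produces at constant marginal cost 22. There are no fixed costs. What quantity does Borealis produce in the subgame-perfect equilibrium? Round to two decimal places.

43.50

The follower Borealis best-responds to any q_C: π_B = (250 - 2Q)q_B - 22q_B.
∂π_B/∂q_B = 228 - 2q_C - 4q_B = 0 gives the reaction function q_B = (228 - 2q_C)/4.
The leader anticipates this reaction. Substituting into P = 250 - 2Q gives P = 136 - q_C, so π_C = (136 - q_C)q_C - 82q_C.
The leader's first-order condition 54 - 2q_C = 0 yields q_C = 27.
Then q_B = (228 - 2·27)/4 = 87/2.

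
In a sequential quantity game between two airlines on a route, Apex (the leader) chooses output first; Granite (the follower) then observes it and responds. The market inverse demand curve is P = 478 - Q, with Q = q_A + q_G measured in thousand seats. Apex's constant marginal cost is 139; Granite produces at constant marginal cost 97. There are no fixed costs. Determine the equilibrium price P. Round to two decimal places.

213.25

Solve by backward induction. Given q_A, the follower Granite maximises π_G = (478 - q_A - q_G)q_G - 97q_G.
Follower FOC: 381 - q_A - 2q_G = 0, so q_G(q_A) = (381 - q_A)/2.
Apex substitutes q_G(q_A) into its own profit: π_A = q_A(478 - q_A - (381 - q_A)/2) - 139q_A = (575/2 - (1/2)q_A)q_A - 139q_A.
Leader FOC: 297/2 - q_A = 0, so q_A = 297/2.
Then q_G = (381 - 297/2)/2 = 465/4.
Total output Q = 1059/4, so price P = 478 - 1059/4 = 853/4.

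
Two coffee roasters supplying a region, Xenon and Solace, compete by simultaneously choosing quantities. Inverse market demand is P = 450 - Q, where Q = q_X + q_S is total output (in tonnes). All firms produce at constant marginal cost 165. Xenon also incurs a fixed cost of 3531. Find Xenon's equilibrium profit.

5494

Each firm earns π_i = (450 - Q)q_i - 165q_i.
First-order condition (treating rivals' output as given): 285 - 2q_i - q_j = 0.
With identical firms every q_j equals q_i, so q_j = q_i and 285 = 3q_i, giving q_i = 95.
Price P = 450 - 190 = 260.
Xenon's profit: (260 - 165)·95 - 3531 = 5494.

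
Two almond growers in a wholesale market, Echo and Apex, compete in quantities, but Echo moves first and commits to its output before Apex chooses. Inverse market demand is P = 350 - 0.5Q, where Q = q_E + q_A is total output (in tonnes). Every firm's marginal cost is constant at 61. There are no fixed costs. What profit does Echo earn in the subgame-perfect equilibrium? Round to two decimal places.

20880.25

Solve by backward induction. Given q_E, the follower Apex maximises π_A = (350 - (1/2)q_E - (1/2)q_A)q_A - 61q_A.
∂π_A/∂q_A = 289 - (1/2)q_E - q_A = 0 gives the reaction function q_A = (289 - (1/2)q_E).
Echo substitutes q_A(q_E) into its own profit: π_E = q_E(350 - (1/2)q_E - (289 - (1/2)q_E)/2) - 61q_E = (411/2 - (1/4)q_E)q_E - 61q_E.
Leader FOC: 289/2 - (1/2)q_E = 0, so q_E = 289.
Then q_A = (289 - (1/2)·289) = 289/2.
Price P = 350 - (1/2)·(867/2) = 533/4.
Echo's profit: (533/4 - 61)·289 = 20880.2500.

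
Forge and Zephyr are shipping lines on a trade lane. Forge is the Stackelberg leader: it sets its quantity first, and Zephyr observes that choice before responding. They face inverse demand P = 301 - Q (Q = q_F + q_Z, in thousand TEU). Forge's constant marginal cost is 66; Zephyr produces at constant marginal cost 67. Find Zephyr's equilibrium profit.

3364

The follower Zephyr best-responds to any q_F: π_Z = (301 - Q)q_Z - 67q_Z.
Setting the follower's marginal profit to zero, 234 - q_F - 2q_Z = 0, i.e. q_Z = (234 - q_F)/2.
Forge substitutes q_Z(q_F) into its own profit: π_F = q_F(301 - q_F - (234 - q_F)/2) - 66q_F = (184 - (1/2)q_F)q_F - 66q_F.
The leader's first-order condition 118 - q_F = 0 yields q_F = 118.
Then q_Z = (234 - 118)/2 = 58.
Price P = 301 - 176 = 125.
Zephyr's profit: (125 - 67)·58 = 3364.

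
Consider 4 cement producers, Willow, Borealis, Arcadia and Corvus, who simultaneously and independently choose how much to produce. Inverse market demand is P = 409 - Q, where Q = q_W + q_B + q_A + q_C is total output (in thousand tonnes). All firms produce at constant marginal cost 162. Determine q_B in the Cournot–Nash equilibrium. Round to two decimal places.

49.40

Each firm earns π_i = (409 - Q)q_i - 162q_i.
First-order condition (treating rivals' output as given): 247 - 2q_i - Σ_{j≠i} q_j = 0.
By symmetry each firm produces the same amount; substituting Σ_{j≠i} q_j = 3q_i yields q_i = 247/5.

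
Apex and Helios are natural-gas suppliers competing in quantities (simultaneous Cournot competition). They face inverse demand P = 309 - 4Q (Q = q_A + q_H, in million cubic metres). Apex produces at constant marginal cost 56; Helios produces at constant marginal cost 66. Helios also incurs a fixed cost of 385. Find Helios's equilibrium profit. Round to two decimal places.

Apex's profit: π_A = (309 - 4Q)q_A - (56q_A). Setting ∂π_A/∂q_A = 0: 253 - 8q_A - 4(q_H) = 0.
Helios's first-order condition: 243 - 8q_H - 4(q_A) = 0.
Best responses: q_A = (253 - 4q_H)/8, q_H = (243 - 4q_A)/8.
Solving the pair: q_A = 263/12, q_H = 233/12.
Price P = 309 - 4·(124/3) = 431/3.
Helios's profit: (431/3 - 66)·(233/12) - 385 = 1123.0278.

1123.03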